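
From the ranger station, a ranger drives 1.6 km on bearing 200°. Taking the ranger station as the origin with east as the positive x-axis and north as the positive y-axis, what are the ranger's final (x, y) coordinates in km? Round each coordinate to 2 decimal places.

Leg 1 (200°, 1.6 km): east 1.6 sin 200° = -0.55, north 1.6 cos 200° = -1.50
Summing: -0.55 km east, -1.50 km north → (-0.55, -1.50).

(-0.55, -1.50)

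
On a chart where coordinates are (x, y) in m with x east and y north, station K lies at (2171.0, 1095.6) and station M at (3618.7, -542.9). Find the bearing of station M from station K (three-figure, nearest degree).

Δeast = 3618.7 − 2171.0 = 1447.70; Δnorth = -542.9 − 1095.6 = -1638.50.
Bearing = atan2(Δeast, Δnorth) mod 360° = 138.54° ≈ 139°.

139°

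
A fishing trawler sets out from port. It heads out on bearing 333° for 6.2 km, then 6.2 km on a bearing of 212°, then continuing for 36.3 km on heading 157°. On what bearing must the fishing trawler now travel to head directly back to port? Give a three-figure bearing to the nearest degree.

346°

Leg 1 (333°, 6.2 km): east 6.2 sin 333° = -2.81, north 6.2 cos 333° = 5.52
Leg 2 (212°, 6.2 km): east 6.2 sin 212° = -3.29, north 6.2 cos 212° = -5.26
Leg 3 (157°, 36.3 km): east 36.3 sin 157° = 14.18, north 36.3 cos 157° = -33.41
Net displacement: 8.08 east, -33.15 north. Direction back to start is (-8.08, 33.15): bearing = atan2(-8.08, 33.15) mod 360° = 346.30° ≈ 346°.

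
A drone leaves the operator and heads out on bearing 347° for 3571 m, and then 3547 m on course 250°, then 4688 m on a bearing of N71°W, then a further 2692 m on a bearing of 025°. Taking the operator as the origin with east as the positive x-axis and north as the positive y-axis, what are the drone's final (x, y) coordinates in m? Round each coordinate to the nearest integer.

Leg 1 (347°, 3571 m): east 3571 sin 347° = -803.30, north 3571 cos 347° = 3479.48
Leg 2 (250°, 3547 m): east 3547 sin 250° = -3333.09, north 3547 cos 250° = -1213.15
Leg 3 (N71°W, 4688 m): east 4688 sin 289° = -4432.59, north 4688 cos 289° = 1526.26
Leg 4 (025°, 2692 m): east 2692 sin 25° = 1137.69, north 2692 cos 25° = 2439.78
Summing: -7431.29 m east, 6232.37 m north → (-7431, 6232).

(-7431, 6232)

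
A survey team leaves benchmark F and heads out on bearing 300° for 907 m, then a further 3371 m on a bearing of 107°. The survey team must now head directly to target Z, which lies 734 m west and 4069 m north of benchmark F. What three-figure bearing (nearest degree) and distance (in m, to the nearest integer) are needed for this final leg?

Leg 1 (300°, 907 m): east 907 sin 300° = -785.49, north 907 cos 300° = 453.50
Leg 2 (107°, 3371 m): east 3371 sin 107° = 3223.70, north 3371 cos 107° = -985.59
Current position: (2438.22, -532.09). Target: (-734, 4069). Remaining: Δeast = -3172.22, Δnorth = 4601.09.
Bearing = atan2(-3172.22, 4601.09) mod 360° = 325.42°; distance = √((-3172.22)² + (4601.09)²) = 5588.645 m.

325°, 5589 m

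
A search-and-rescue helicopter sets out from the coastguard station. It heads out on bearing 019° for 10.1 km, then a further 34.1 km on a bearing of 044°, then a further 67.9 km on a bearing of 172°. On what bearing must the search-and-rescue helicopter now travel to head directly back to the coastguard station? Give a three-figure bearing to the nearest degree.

312°

Leg 1 (019°, 10.1 km): east 10.1 sin 19° = 3.29, north 10.1 cos 19° = 9.55
Leg 2 (044°, 34.1 km): east 34.1 sin 44° = 23.69, north 34.1 cos 44° = 24.53
Leg 3 (172°, 67.9 km): east 67.9 sin 172° = 9.45, north 67.9 cos 172° = -67.24
Net displacement: 36.43 east, -33.16 north. Direction back to start is (-36.43, 33.16): bearing = atan2(-36.43, 33.16) mod 360° = 312.31° ≈ 312°.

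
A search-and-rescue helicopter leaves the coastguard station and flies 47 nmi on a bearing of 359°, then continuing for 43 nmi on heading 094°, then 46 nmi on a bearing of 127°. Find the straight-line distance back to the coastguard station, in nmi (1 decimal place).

Leg 1 (359°, 47 nmi): east 47 sin 359° = -0.82, north 47 cos 359° = 46.99
Leg 2 (094°, 43 nmi): east 43 sin 94° = 42.90, north 43 cos 94° = -3.00
Leg 3 (127°, 46 nmi): east 46 sin 127° = 36.74, north 46 cos 127° = -27.68
Net: 78.81 east, 16.31 north. Distance = √((78.81)² + (16.31)²) = 80.482 nmi.

80.5 nmi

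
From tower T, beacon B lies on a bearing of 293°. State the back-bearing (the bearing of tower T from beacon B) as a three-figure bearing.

113°

Back-bearing = 293° − 180° = 113°.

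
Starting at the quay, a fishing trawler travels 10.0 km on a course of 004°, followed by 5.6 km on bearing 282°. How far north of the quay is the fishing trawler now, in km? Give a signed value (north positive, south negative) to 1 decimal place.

Leg 1 (004°, 10.0 km): east 10.0 sin 4° = 0.70, north 10.0 cos 4° = 9.98
Leg 2 (282°, 5.6 km): east 5.6 sin 282° = -5.48, north 5.6 cos 282° = 1.16
Net north component: 11.14 km.

11.1 km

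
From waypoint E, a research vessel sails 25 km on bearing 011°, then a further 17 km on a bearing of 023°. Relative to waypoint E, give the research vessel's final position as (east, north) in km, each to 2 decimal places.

Leg 1 (011°, 25 km): east 25 sin 11° = 4.77, north 25 cos 11° = 24.54
Leg 2 (023°, 17 km): east 17 sin 23° = 6.64, north 17 cos 23° = 15.65
Summing: 11.41 km east, 40.19 km north → (11.41, 40.19).

(11.41, 40.19)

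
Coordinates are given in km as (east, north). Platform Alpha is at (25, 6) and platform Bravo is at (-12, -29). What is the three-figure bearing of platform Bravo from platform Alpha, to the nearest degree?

227°

Δeast = -12 − 25 = -37.00; Δnorth = -29 − 6 = -35.00.
Bearing = atan2(Δeast, Δnorth) mod 360° = 226.59° ≈ 227°.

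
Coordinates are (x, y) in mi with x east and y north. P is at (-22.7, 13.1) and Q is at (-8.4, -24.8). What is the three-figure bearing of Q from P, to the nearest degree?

Δeast = -8.4 − -22.7 = 14.30; Δnorth = -24.8 − 13.1 = -37.90.
Bearing = atan2(Δeast, Δnorth) mod 360° = 159.33° ≈ 159°.

159°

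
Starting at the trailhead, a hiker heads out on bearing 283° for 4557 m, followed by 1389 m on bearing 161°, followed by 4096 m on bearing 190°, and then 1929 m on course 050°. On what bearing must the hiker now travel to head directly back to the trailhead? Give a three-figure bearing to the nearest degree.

Leg 1 (283°, 4557 m): east 4557 sin 283° = -4440.20, north 4557 cos 283° = 1025.10
Leg 2 (161°, 1389 m): east 1389 sin 161° = 452.21, north 1389 cos 161° = -1313.33
Leg 3 (190°, 4096 m): east 4096 sin 190° = -711.26, north 4096 cos 190° = -4033.77
Leg 4 (050°, 1929 m): east 1929 sin 50° = 1477.70, north 1929 cos 50° = 1239.94
Net displacement: -3221.55 east, -3082.06 north. Direction back to start is (3221.55, 3082.06): bearing = atan2(3221.55, 3082.06) mod 360° = 46.27° ≈ 046°.

046°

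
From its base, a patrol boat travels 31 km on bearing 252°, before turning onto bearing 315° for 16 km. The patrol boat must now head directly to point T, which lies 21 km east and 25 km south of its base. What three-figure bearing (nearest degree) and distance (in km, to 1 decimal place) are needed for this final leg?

Leg 1 (252°, 31 km): east 31 sin 252° = -29.48, north 31 cos 252° = -9.58
Leg 2 (315°, 16 km): east 16 sin 315° = -11.31, north 16 cos 315° = 11.31
Current position: (-40.80, 1.73). Target: (21, -25). Remaining: Δeast = 61.80, Δnorth = -26.73.
Bearing = atan2(61.80, -26.73) mod 360° = 113.39°; distance = √((61.80)² + (-26.73)²) = 67.331 km.

113°, 67.3 km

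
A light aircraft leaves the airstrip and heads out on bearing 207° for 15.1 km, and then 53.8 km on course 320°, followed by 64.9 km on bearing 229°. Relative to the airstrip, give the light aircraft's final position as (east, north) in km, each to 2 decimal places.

Leg 1 (207°, 15.1 km): east 15.1 sin 207° = -6.86, north 15.1 cos 207° = -13.45
Leg 2 (320°, 53.8 km): east 53.8 sin 320° = -34.58, north 53.8 cos 320° = 41.21
Leg 3 (229°, 64.9 km): east 64.9 sin 229° = -48.98, north 64.9 cos 229° = -42.58
Summing: -90.42 km east, -14.82 km north → (-90.42, -14.82).

(-90.42, -14.82)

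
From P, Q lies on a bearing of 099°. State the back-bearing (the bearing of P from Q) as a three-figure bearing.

Back-bearing = 099° + 180° = 279°.

279°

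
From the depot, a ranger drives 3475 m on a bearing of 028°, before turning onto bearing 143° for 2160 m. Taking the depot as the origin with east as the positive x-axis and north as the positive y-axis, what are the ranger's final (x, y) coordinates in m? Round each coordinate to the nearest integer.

(2931, 1343)

Leg 1 (028°, 3475 m): east 3475 sin 28° = 1631.41, north 3475 cos 28° = 3068.24
Leg 2 (143°, 2160 m): east 2160 sin 143° = 1299.92, north 2160 cos 143° = -1725.05
Summing: 2931.33 m east, 1343.19 m north → (2931, 1343).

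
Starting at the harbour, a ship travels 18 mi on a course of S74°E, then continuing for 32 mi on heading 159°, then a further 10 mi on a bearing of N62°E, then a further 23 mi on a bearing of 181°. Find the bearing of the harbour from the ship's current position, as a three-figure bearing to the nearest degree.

325°

Leg 1 (S74°E, 18 mi): east 18 sin 106° = 17.30, north 18 cos 106° = -4.96
Leg 2 (159°, 32 mi): east 32 sin 159° = 11.47, north 32 cos 159° = -29.87
Leg 3 (N62°E, 10 mi): east 10 sin 62° = 8.83, north 10 cos 62° = 4.69
Leg 4 (181°, 23 mi): east 23 sin 181° = -0.40, north 23 cos 181° = -23.00
Net displacement: 37.20 east, -53.14 north. Direction back to start is (-37.20, 53.14): bearing = atan2(-37.20, 53.14) mod 360° = 325.01° ≈ 325°.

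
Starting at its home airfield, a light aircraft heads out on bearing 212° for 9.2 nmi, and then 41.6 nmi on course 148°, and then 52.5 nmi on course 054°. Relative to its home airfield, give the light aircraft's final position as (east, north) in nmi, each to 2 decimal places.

Leg 1 (212°, 9.2 nmi): east 9.2 sin 212° = -4.88, north 9.2 cos 212° = -7.80
Leg 2 (148°, 41.6 nmi): east 41.6 sin 148° = 22.04, north 41.6 cos 148° = -35.28
Leg 3 (054°, 52.5 nmi): east 52.5 sin 54° = 42.47, north 52.5 cos 54° = 30.86
Summing: 59.64 nmi east, -12.22 nmi north → (59.64, -12.22).

(59.64, -12.22)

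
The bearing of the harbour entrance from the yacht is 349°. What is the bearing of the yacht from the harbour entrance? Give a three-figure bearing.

Back-bearing = 349° − 180° = 169°.

169°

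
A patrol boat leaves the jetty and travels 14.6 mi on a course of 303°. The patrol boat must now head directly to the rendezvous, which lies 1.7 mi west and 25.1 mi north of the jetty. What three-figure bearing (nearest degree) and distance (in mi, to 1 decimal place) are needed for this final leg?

Leg 1 (303°, 14.6 mi): east 14.6 sin 303° = -12.24, north 14.6 cos 303° = 7.95
Current position: (-12.24, 7.95). Target: (-1.7, 25.1). Remaining: Δeast = 10.54, Δnorth = 17.15.
Bearing = atan2(10.54, 17.15) mod 360° = 31.59°; distance = √((10.54)² + (17.15)²) = 20.131 mi.

032°, 20.1 mi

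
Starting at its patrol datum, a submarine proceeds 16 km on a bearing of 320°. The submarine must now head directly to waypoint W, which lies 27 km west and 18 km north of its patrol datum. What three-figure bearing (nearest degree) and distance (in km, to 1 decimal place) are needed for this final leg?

289°, 17.7 km

Leg 1 (320°, 16 km): east 16 sin 320° = -10.28, north 16 cos 320° = 12.26
Current position: (-10.28, 12.26). Target: (-27, 18). Remaining: Δeast = -16.72, Δnorth = 5.74.
Bearing = atan2(-16.72, 5.74) mod 360° = 288.96°; distance = √((-16.72)² + (5.74)²) = 17.675 km.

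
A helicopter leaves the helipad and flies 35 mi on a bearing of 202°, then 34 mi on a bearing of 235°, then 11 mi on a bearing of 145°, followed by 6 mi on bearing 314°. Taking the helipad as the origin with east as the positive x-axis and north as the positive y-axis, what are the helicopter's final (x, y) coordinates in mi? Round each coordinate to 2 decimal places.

(-38.97, -56.80)

Leg 1 (202°, 35 mi): east 35 sin 202° = -13.11, north 35 cos 202° = -32.45
Leg 2 (235°, 34 mi): east 34 sin 235° = -27.85, north 34 cos 235° = -19.50
Leg 3 (145°, 11 mi): east 11 sin 145° = 6.31, north 11 cos 145° = -9.01
Leg 4 (314°, 6 mi): east 6 sin 314° = -4.32, north 6 cos 314° = 4.17
Summing: -38.97 mi east, -56.80 mi north → (-38.97, -56.80).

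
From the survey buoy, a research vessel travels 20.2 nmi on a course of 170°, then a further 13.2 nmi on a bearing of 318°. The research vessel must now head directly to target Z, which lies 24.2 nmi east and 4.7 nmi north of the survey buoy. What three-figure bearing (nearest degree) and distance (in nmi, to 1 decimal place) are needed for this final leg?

063°, 33.0 nmi

Leg 1 (170°, 20.2 nmi): east 20.2 sin 170° = 3.51, north 20.2 cos 170° = -19.89
Leg 2 (318°, 13.2 nmi): east 13.2 sin 318° = -8.83, north 13.2 cos 318° = 9.81
Current position: (-5.32, -10.08). Target: (24.2, 4.7). Remaining: Δeast = 29.52, Δnorth = 14.78.
Bearing = atan2(29.52, 14.78) mod 360° = 63.40°; distance = √((29.52)² + (14.78)²) = 33.019 nmi.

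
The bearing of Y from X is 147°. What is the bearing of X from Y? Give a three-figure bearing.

327°

Back-bearing = 147° + 180° = 327°.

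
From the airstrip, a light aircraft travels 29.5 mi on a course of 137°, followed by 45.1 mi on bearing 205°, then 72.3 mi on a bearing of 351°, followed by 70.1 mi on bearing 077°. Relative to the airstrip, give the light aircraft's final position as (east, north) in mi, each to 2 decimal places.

(58.05, 24.73)

Leg 1 (137°, 29.5 mi): east 29.5 sin 137° = 20.12, north 29.5 cos 137° = -21.57
Leg 2 (205°, 45.1 mi): east 45.1 sin 205° = -19.06, north 45.1 cos 205° = -40.87
Leg 3 (351°, 72.3 mi): east 72.3 sin 351° = -11.31, north 72.3 cos 351° = 71.41
Leg 4 (077°, 70.1 mi): east 70.1 sin 77° = 68.30, north 70.1 cos 77° = 15.77
Summing: 58.05 mi east, 24.73 mi north → (58.05, 24.73).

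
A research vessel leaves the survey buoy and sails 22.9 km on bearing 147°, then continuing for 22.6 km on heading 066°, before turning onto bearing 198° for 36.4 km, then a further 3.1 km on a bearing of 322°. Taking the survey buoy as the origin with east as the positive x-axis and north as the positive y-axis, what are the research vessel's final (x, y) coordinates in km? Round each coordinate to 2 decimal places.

Leg 1 (147°, 22.9 km): east 22.9 sin 147° = 12.47, north 22.9 cos 147° = -19.21
Leg 2 (066°, 22.6 km): east 22.6 sin 66° = 20.65, north 22.6 cos 66° = 9.19
Leg 3 (198°, 36.4 km): east 36.4 sin 198° = -11.25, north 36.4 cos 198° = -34.62
Leg 4 (322°, 3.1 km): east 3.1 sin 322° = -1.91, north 3.1 cos 322° = 2.44
Summing: 19.96 km east, -42.19 km north → (19.96, -42.19).

(19.96, -42.19)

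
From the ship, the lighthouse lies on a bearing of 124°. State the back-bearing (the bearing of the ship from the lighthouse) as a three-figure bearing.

Back-bearing = 124° + 180° = 304°.

304°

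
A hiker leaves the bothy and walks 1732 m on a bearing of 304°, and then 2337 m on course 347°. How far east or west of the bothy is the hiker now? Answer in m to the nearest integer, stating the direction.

Leg 1 (304°, 1732 m): east 1732 sin 304° = -1435.89, north 1732 cos 304° = 968.52
Leg 2 (347°, 2337 m): east 2337 sin 347° = -525.71, north 2337 cos 347° = 2277.10
Net east component: -1961.60 m.

1962 m west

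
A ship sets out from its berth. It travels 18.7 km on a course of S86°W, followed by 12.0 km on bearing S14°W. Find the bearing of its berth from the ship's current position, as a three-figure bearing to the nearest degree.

059°

Leg 1 (S86°W, 18.7 km): east 18.7 sin 266° = -18.65, north 18.7 cos 266° = -1.30
Leg 2 (S14°W, 12.0 km): east 12.0 sin 194° = -2.90, north 12.0 cos 194° = -11.64
Net displacement: -21.56 east, -12.95 north. Direction back to start is (21.56, 12.95): bearing = atan2(21.56, 12.95) mod 360° = 59.01° ≈ 059°.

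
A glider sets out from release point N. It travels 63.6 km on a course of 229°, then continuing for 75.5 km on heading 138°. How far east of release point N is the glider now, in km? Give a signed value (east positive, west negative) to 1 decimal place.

Leg 1 (229°, 63.6 km): east 63.6 sin 229° = -48.00, north 63.6 cos 229° = -41.73
Leg 2 (138°, 75.5 km): east 75.5 sin 138° = 50.52, north 75.5 cos 138° = -56.11
Net east component: 2.52 km.

2.5 km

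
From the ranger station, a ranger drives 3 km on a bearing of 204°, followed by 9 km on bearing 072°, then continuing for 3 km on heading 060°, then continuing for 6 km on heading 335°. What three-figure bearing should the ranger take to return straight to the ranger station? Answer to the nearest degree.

227°

Leg 1 (204°, 3 km): east 3 sin 204° = -1.22, north 3 cos 204° = -2.74
Leg 2 (072°, 9 km): east 9 sin 72° = 8.56, north 9 cos 72° = 2.78
Leg 3 (060°, 3 km): east 3 sin 60° = 2.60, north 3 cos 60° = 1.50
Leg 4 (335°, 6 km): east 6 sin 335° = -2.54, north 6 cos 335° = 5.44
Net displacement: 7.40 east, 6.98 north. Direction back to start is (-7.40, -6.98): bearing = atan2(-7.40, -6.98) mod 360° = 226.69° ≈ 227°.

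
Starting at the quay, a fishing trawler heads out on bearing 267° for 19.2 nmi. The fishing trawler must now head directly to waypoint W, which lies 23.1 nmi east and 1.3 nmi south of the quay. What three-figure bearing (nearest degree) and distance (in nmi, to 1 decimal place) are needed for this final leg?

090°, 42.3 nmi

Leg 1 (267°, 19.2 nmi): east 19.2 sin 267° = -19.17, north 19.2 cos 267° = -1.00
Current position: (-19.17, -1.00). Target: (23.1, -1.3). Remaining: Δeast = 42.27, Δnorth = -0.30.
Bearing = atan2(42.27, -0.30) mod 360° = 90.40°; distance = √((42.27)² + (-0.30)²) = 42.275 nmi.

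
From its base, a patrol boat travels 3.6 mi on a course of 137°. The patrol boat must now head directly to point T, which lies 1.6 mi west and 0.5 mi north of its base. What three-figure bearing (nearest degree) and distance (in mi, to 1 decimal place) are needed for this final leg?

Leg 1 (137°, 3.6 mi): east 3.6 sin 137° = 2.46, north 3.6 cos 137° = -2.63
Current position: (2.46, -2.63). Target: (-1.6, 0.5). Remaining: Δeast = -4.06, Δnorth = 3.13.
Bearing = atan2(-4.06, 3.13) mod 360° = 307.69°; distance = √((-4.06)² + (3.13)²) = 5.124 mi.

308°, 5.1 mi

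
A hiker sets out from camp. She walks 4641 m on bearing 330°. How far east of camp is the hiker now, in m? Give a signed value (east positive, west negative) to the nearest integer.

-2321 m

Leg 1 (330°, 4641 m): east 4641 sin 330° = -2320.50, north 4641 cos 330° = 4019.22
Net east component: -2320.50 m.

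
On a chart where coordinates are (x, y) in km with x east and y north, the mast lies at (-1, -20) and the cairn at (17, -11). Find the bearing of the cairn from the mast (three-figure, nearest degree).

063°

Δeast = 17 − -1 = 18.00; Δnorth = -11 − -20 = 9.00.
Bearing = atan2(Δeast, Δnorth) mod 360° = 63.43° ≈ 063°.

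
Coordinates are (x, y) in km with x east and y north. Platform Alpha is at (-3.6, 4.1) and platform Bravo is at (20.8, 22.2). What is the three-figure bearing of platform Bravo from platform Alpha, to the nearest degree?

Δeast = 20.8 − -3.6 = 24.40; Δnorth = 22.2 − 4.1 = 18.10.
Bearing = atan2(Δeast, Δnorth) mod 360° = 53.43° ≈ 053°.

053°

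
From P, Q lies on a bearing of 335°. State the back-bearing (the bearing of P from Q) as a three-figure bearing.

155°

Back-bearing = 335° − 180° = 155°.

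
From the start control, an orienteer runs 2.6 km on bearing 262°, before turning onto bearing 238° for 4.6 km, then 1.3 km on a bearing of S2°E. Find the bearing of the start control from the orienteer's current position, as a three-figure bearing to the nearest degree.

Leg 1 (262°, 2.6 km): east 2.6 sin 262° = -2.57, north 2.6 cos 262° = -0.36
Leg 2 (238°, 4.6 km): east 4.6 sin 238° = -3.90, north 4.6 cos 238° = -2.44
Leg 3 (S2°E, 1.3 km): east 1.3 sin 178° = 0.05, north 1.3 cos 178° = -1.30
Net displacement: -6.43 east, -4.10 north. Direction back to start is (6.43, 4.10): bearing = atan2(6.43, 4.10) mod 360° = 57.49° ≈ 057°.

057°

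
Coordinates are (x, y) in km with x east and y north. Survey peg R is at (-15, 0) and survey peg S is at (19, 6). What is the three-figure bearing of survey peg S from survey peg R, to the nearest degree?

080°

Δeast = 19 − -15 = 34.00; Δnorth = 6 − 0 = 6.00.
Bearing = atan2(Δeast, Δnorth) mod 360° = 79.99° ≈ 080°.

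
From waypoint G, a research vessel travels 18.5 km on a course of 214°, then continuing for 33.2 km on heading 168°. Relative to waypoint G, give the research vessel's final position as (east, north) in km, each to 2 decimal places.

Leg 1 (214°, 18.5 km): east 18.5 sin 214° = -10.35, north 18.5 cos 214° = -15.34
Leg 2 (168°, 33.2 km): east 33.2 sin 168° = 6.90, north 33.2 cos 168° = -32.47
Summing: -3.44 km east, -47.81 km north → (-3.44, -47.81).

(-3.44, -47.81)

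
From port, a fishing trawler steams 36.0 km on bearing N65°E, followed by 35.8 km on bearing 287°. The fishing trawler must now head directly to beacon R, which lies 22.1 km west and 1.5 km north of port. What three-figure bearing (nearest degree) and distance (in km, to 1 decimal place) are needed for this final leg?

Leg 1 (N65°E, 36.0 km): east 36.0 sin 65° = 32.63, north 36.0 cos 65° = 15.21
Leg 2 (287°, 35.8 km): east 35.8 sin 287° = -34.24, north 35.8 cos 287° = 10.47
Current position: (-1.61, 25.68). Target: (-22.1, 1.5). Remaining: Δeast = -20.49, Δnorth = -24.18.
Bearing = atan2(-20.49, -24.18) mod 360° = 220.28°; distance = √((-20.49)² + (-24.18)²) = 31.696 km.

220°, 31.7 km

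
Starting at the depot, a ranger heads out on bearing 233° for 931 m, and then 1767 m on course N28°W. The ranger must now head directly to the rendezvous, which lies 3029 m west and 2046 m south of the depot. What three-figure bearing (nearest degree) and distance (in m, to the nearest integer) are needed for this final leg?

Leg 1 (233°, 931 m): east 931 sin 233° = -743.53, north 931 cos 233° = -560.29
Leg 2 (N28°W, 1767 m): east 1767 sin 332° = -829.56, north 1767 cos 332° = 1560.17
Current position: (-1573.09, 999.88). Target: (-3029, -2046). Remaining: Δeast = -1455.91, Δnorth = -3045.88.
Bearing = atan2(-1455.91, -3045.88) mod 360° = 205.55°; distance = √((-1455.91)² + (-3045.88)²) = 3375.954 m.

206°, 3376 m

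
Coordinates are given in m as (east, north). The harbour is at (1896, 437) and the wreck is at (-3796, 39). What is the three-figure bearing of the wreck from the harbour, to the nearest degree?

266°

Δeast = -3796 − 1896 = -5692.00; Δnorth = 39 − 437 = -398.00.
Bearing = atan2(Δeast, Δnorth) mod 360° = 266.00° ≈ 266°.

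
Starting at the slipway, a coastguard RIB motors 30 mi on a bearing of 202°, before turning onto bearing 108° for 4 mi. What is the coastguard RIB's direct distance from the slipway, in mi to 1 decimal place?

30.0 mi

Leg 1 (202°, 30 mi): east 30 sin 202° = -11.24, north 30 cos 202° = -27.82
Leg 2 (108°, 4 mi): east 4 sin 108° = 3.80, north 4 cos 108° = -1.24
Net: -7.43 east, -29.05 north. Distance = √((-7.43)² + (-29.05)²) = 29.988 mi.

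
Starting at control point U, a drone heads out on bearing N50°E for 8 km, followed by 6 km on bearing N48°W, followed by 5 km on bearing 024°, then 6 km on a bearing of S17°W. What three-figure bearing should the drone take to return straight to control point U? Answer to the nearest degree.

194°

Leg 1 (N50°E, 8 km): east 8 sin 50° = 6.13, north 8 cos 50° = 5.14
Leg 2 (N48°W, 6 km): east 6 sin 312° = -4.46, north 6 cos 312° = 4.01
Leg 3 (024°, 5 km): east 5 sin 24° = 2.03, north 5 cos 24° = 4.57
Leg 4 (S17°W, 6 km): east 6 sin 197° = -1.75, north 6 cos 197° = -5.74
Net displacement: 1.95 east, 7.99 north. Direction back to start is (-1.95, -7.99): bearing = atan2(-1.95, -7.99) mod 360° = 193.71° ≈ 194°.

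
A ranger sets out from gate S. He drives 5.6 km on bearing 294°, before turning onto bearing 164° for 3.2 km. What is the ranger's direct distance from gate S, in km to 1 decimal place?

4.3 km

Leg 1 (294°, 5.6 km): east 5.6 sin 294° = -5.12, north 5.6 cos 294° = 2.28
Leg 2 (164°, 3.2 km): east 3.2 sin 164° = 0.88, north 3.2 cos 164° = -3.08
Net: -4.23 east, -0.80 north. Distance = √((-4.23)² + (-0.80)²) = 4.308 km.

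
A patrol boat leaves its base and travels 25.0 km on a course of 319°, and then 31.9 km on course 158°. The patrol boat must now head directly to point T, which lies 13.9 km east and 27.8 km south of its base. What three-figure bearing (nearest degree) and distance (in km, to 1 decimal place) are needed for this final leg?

Leg 1 (319°, 25.0 km): east 25.0 sin 319° = -16.40, north 25.0 cos 319° = 18.87
Leg 2 (158°, 31.9 km): east 31.9 sin 158° = 11.95, north 31.9 cos 158° = -29.58
Current position: (-4.45, -10.71). Target: (13.9, -27.8). Remaining: Δeast = 18.35, Δnorth = -17.09.
Bearing = atan2(18.35, -17.09) mod 360° = 132.96°; distance = √((18.35)² + (-17.09)²) = 25.077 km.

133°, 25.1 km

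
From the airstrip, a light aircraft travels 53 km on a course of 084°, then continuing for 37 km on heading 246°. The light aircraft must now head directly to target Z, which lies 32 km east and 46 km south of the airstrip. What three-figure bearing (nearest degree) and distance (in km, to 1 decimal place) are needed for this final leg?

Leg 1 (084°, 53 km): east 53 sin 84° = 52.71, north 53 cos 84° = 5.54
Leg 2 (246°, 37 km): east 37 sin 246° = -33.80, north 37 cos 246° = -15.05
Current position: (18.91, -9.51). Target: (32, -46). Remaining: Δeast = 13.09, Δnorth = -36.49.
Bearing = atan2(13.09, -36.49) mod 360° = 160.26°; distance = √((13.09)² + (-36.49)²) = 38.768 km.

160°, 38.8 km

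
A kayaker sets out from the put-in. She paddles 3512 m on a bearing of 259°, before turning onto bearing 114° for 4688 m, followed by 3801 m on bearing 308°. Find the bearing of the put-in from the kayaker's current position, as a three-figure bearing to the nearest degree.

084°

Leg 1 (259°, 3512 m): east 3512 sin 259° = -3447.47, north 3512 cos 259° = -670.12
Leg 2 (114°, 4688 m): east 4688 sin 114° = 4282.70, north 4688 cos 114° = -1906.78
Leg 3 (308°, 3801 m): east 3801 sin 308° = -2995.23, north 3801 cos 308° = 2340.13
Net displacement: -2160.00 east, -236.77 north. Direction back to start is (2160.00, 236.77): bearing = atan2(2160.00, 236.77) mod 360° = 83.74° ≈ 084°.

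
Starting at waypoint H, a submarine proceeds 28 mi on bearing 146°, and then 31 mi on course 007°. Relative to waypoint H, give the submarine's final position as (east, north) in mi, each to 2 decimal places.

Leg 1 (146°, 28 mi): east 28 sin 146° = 15.66, north 28 cos 146° = -23.21
Leg 2 (007°, 31 mi): east 31 sin 7° = 3.78, north 31 cos 7° = 30.77
Summing: 19.44 mi east, 7.56 mi north → (19.44, 7.56).

(19.44, 7.56)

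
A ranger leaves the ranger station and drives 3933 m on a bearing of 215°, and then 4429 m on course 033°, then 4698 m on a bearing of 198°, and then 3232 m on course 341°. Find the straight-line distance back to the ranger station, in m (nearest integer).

2521 m

Leg 1 (215°, 3933 m): east 3933 sin 215° = -2255.88, north 3933 cos 215° = -3221.72
Leg 2 (033°, 4429 m): east 4429 sin 33° = 2412.21, north 4429 cos 33° = 3714.47
Leg 3 (198°, 4698 m): east 4698 sin 198° = -1451.76, north 4698 cos 198° = -4468.06
Leg 4 (341°, 3232 m): east 3232 sin 341° = -1052.24, north 3232 cos 341° = 3055.92
Net: -2347.67 east, -919.40 north. Distance = √((-2347.67)² + (-919.40)²) = 2521.278 m.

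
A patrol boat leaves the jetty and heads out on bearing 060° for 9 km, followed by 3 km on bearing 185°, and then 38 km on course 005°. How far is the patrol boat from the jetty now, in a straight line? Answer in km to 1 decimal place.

Leg 1 (060°, 9 km): east 9 sin 60° = 7.79, north 9 cos 60° = 4.50
Leg 2 (185°, 3 km): east 3 sin 185° = -0.26, north 3 cos 185° = -2.99
Leg 3 (005°, 38 km): east 38 sin 5° = 3.31, north 38 cos 5° = 37.86
Net: 10.84 east, 39.37 north. Distance = √((10.84)² + (39.37)²) = 40.833 km.

40.8 km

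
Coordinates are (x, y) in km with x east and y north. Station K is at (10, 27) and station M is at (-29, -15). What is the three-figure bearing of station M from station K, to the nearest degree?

Δeast = -29 − 10 = -39.00; Δnorth = -15 − 27 = -42.00.
Bearing = atan2(Δeast, Δnorth) mod 360° = 222.88° ≈ 223°.

223°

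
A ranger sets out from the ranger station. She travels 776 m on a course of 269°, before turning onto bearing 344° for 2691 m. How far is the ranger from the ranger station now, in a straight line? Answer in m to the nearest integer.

Leg 1 (269°, 776 m): east 776 sin 269° = -775.88, north 776 cos 269° = -13.54
Leg 2 (344°, 2691 m): east 2691 sin 344° = -741.74, north 2691 cos 344° = 2586.76
Net: -1517.62 east, 2573.21 north. Distance = √((-1517.62)² + (2573.21)²) = 2987.406 m.

2987 m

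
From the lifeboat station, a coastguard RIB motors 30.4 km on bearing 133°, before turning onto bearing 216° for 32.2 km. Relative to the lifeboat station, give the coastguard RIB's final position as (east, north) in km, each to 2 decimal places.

Leg 1 (133°, 30.4 km): east 30.4 sin 133° = 22.23, north 30.4 cos 133° = -20.73
Leg 2 (216°, 32.2 km): east 32.2 sin 216° = -18.93, north 32.2 cos 216° = -26.05
Summing: 3.31 km east, -46.78 km north → (3.31, -46.78).

(3.31, -46.78)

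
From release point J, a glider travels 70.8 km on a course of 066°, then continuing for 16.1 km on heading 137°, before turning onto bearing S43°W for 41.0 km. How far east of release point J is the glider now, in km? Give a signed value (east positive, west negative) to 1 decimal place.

47.7 km

Leg 1 (066°, 70.8 km): east 70.8 sin 66° = 64.68, north 70.8 cos 66° = 28.80
Leg 2 (137°, 16.1 km): east 16.1 sin 137° = 10.98, north 16.1 cos 137° = -11.77
Leg 3 (S43°W, 41.0 km): east 41.0 sin 223° = -27.96, north 41.0 cos 223° = -29.99
Net east component: 47.70 km.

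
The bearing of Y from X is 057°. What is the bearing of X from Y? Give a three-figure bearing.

237°

Back-bearing = 057° + 180° = 237°.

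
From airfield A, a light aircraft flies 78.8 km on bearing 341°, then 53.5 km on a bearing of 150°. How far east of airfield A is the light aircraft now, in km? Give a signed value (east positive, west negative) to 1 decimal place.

Leg 1 (341°, 78.8 km): east 78.8 sin 341° = -25.65, north 78.8 cos 341° = 74.51
Leg 2 (150°, 53.5 km): east 53.5 sin 150° = 26.75, north 53.5 cos 150° = -46.33
Net east component: 1.10 km.

1.1 km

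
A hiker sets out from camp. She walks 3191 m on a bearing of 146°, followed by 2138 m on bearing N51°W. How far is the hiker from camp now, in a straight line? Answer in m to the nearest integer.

Leg 1 (146°, 3191 m): east 3191 sin 146° = 1784.38, north 3191 cos 146° = -2645.46
Leg 2 (N51°W, 2138 m): east 2138 sin 309° = -1661.54, north 2138 cos 309° = 1345.49
Net: 122.85 east, -1299.97 north. Distance = √((122.85)² + (-1299.97)²) = 1305.763 m.

1306 m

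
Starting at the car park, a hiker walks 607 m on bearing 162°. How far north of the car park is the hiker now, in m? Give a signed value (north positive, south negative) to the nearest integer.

-577 m

Leg 1 (162°, 607 m): east 607 sin 162° = 187.57, north 607 cos 162° = -577.29
Net north component: -577.29 m.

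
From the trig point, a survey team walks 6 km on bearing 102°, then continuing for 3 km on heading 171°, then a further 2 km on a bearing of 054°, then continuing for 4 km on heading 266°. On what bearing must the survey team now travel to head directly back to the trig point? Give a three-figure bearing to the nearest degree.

310°

Leg 1 (102°, 6 km): east 6 sin 102° = 5.87, north 6 cos 102° = -1.25
Leg 2 (171°, 3 km): east 3 sin 171° = 0.47, north 3 cos 171° = -2.96
Leg 3 (054°, 2 km): east 2 sin 54° = 1.62, north 2 cos 54° = 1.18
Leg 4 (266°, 4 km): east 4 sin 266° = -3.99, north 4 cos 266° = -0.28
Net displacement: 3.97 east, -3.31 north. Direction back to start is (-3.97, 3.31): bearing = atan2(-3.97, 3.31) mod 360° = 309.88° ≈ 310°.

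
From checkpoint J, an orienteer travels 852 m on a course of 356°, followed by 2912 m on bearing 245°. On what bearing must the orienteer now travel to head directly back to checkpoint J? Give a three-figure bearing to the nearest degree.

082°

Leg 1 (356°, 852 m): east 852 sin 356° = -59.43, north 852 cos 356° = 849.92
Leg 2 (245°, 2912 m): east 2912 sin 245° = -2639.17, north 2912 cos 245° = -1230.66
Net displacement: -2698.60 east, -380.74 north. Direction back to start is (2698.60, 380.74): bearing = atan2(2698.60, 380.74) mod 360° = 81.97° ≈ 082°.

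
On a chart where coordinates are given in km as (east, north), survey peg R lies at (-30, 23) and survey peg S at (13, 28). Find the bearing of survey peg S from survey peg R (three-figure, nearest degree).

Δeast = 13 − -30 = 43.00; Δnorth = 28 − 23 = 5.00.
Bearing = atan2(Δeast, Δnorth) mod 360° = 83.37° ≈ 083°.

083°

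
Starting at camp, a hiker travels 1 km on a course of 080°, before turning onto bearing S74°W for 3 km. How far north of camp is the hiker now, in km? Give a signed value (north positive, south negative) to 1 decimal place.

-0.7 km

Leg 1 (080°, 1 km): east 1 sin 80° = 0.98, north 1 cos 80° = 0.17
Leg 2 (S74°W, 3 km): east 3 sin 254° = -2.88, north 3 cos 254° = -0.83
Net north component: -0.65 km.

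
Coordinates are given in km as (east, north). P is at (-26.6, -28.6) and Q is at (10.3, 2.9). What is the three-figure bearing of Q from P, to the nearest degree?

050°

Δeast = 10.3 − -26.6 = 36.90; Δnorth = 2.9 − -28.6 = 31.50.
Bearing = atan2(Δeast, Δnorth) mod 360° = 49.51° ≈ 050°.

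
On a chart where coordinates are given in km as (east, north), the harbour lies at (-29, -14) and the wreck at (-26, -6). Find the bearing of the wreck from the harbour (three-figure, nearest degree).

021°

Δeast = -26 − -29 = 3.00; Δnorth = -6 − -14 = 8.00.
Bearing = atan2(Δeast, Δnorth) mod 360° = 20.56° ≈ 021°.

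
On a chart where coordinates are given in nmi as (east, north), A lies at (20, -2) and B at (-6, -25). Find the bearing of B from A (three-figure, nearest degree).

Δeast = -6 − 20 = -26.00; Δnorth = -25 − -2 = -23.00.
Bearing = atan2(Δeast, Δnorth) mod 360° = 228.50° ≈ 229°.

229°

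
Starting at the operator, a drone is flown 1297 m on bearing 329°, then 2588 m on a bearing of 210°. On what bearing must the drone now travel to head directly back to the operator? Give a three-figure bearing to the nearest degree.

Leg 1 (329°, 1297 m): east 1297 sin 329° = -668.00, north 1297 cos 329° = 1111.75
Leg 2 (210°, 2588 m): east 2588 sin 210° = -1294.00, north 2588 cos 210° = -2241.27
Net displacement: -1962.00 east, -1129.53 north. Direction back to start is (1962.00, 1129.53): bearing = atan2(1962.00, 1129.53) mod 360° = 60.07° ≈ 060°.

060°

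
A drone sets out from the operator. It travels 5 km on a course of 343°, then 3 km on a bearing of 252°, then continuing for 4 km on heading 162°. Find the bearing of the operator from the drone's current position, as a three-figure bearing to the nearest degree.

091°

Leg 1 (343°, 5 km): east 5 sin 343° = -1.46, north 5 cos 343° = 4.78
Leg 2 (252°, 3 km): east 3 sin 252° = -2.85, north 3 cos 252° = -0.93
Leg 3 (162°, 4 km): east 4 sin 162° = 1.24, north 4 cos 162° = -3.80
Net displacement: -3.08 east, 0.05 north. Direction back to start is (3.08, -0.05): bearing = atan2(3.08, -0.05) mod 360° = 90.93° ≈ 091°.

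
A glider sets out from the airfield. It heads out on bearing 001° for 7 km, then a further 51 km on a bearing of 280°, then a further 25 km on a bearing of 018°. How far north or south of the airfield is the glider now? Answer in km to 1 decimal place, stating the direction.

Leg 1 (001°, 7 km): east 7 sin 1° = 0.12, north 7 cos 1° = 7.00
Leg 2 (280°, 51 km): east 51 sin 280° = -50.23, north 51 cos 280° = 8.86
Leg 3 (018°, 25 km): east 25 sin 18° = 7.73, north 25 cos 18° = 23.78
Net north component: 39.63 km.

39.6 km north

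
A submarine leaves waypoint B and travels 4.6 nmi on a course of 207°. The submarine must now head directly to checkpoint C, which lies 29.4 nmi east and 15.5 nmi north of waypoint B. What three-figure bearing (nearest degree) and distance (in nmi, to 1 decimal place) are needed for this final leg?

Leg 1 (207°, 4.6 nmi): east 4.6 sin 207° = -2.09, north 4.6 cos 207° = -4.10
Current position: (-2.09, -4.10). Target: (29.4, 15.5). Remaining: Δeast = 31.49, Δnorth = 19.60.
Bearing = atan2(31.49, 19.60) mod 360° = 58.10°; distance = √((31.49)² + (19.60)²) = 37.089 nmi.

058°, 37.1 nmi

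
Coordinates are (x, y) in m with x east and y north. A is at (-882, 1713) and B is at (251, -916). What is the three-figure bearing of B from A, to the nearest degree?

Δeast = 251 − -882 = 1133.00; Δnorth = -916 − 1713 = -2629.00.
Bearing = atan2(Δeast, Δnorth) mod 360° = 156.69° ≈ 157°.

157°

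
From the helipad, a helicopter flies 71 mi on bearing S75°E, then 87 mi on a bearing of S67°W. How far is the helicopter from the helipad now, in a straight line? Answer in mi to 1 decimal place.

Leg 1 (S75°E, 71 mi): east 71 sin 105° = 68.58, north 71 cos 105° = -18.38
Leg 2 (S67°W, 87 mi): east 87 sin 247° = -80.08, north 87 cos 247° = -33.99
Net: -11.50 east, -52.37 north. Distance = √((-11.50)² + (-52.37)²) = 53.618 mi.

53.6 mi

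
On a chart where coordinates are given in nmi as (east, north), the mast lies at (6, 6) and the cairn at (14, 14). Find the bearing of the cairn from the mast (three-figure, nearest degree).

Δeast = 14 − 6 = 8.00; Δnorth = 14 − 6 = 8.00.
Bearing = atan2(Δeast, Δnorth) mod 360° = 45.00° ≈ 045°.

045°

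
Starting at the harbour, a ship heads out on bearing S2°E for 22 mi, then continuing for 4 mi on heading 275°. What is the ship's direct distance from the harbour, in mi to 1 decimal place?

21.9 mi

Leg 1 (S2°E, 22 mi): east 22 sin 178° = 0.77, north 22 cos 178° = -21.99
Leg 2 (275°, 4 mi): east 4 sin 275° = -3.98, north 4 cos 275° = 0.35
Net: -3.22 east, -21.64 north. Distance = √((-3.22)² + (-21.64)²) = 21.876 mi.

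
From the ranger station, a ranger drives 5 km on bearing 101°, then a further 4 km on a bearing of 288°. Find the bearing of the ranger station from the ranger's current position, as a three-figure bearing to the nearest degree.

Leg 1 (101°, 5 km): east 5 sin 101° = 4.91, north 5 cos 101° = -0.95
Leg 2 (288°, 4 km): east 4 sin 288° = -3.80, north 4 cos 288° = 1.24
Net displacement: 1.10 east, 0.28 north. Direction back to start is (-1.10, -0.28): bearing = atan2(-1.10, -0.28) mod 360° = 255.67° ≈ 256°.

256°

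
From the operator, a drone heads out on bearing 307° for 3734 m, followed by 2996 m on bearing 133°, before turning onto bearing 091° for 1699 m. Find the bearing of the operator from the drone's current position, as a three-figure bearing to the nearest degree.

Leg 1 (307°, 3734 m): east 3734 sin 307° = -2982.10, north 3734 cos 307° = 2247.18
Leg 2 (133°, 2996 m): east 2996 sin 133° = 2191.14, north 2996 cos 133° = -2043.27
Leg 3 (091°, 1699 m): east 1699 sin 91° = 1698.74, north 1699 cos 91° = -29.65
Net displacement: 907.77 east, 174.26 north. Direction back to start is (-907.77, -174.26): bearing = atan2(-907.77, -174.26) mod 360° = 259.13° ≈ 259°.

259°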